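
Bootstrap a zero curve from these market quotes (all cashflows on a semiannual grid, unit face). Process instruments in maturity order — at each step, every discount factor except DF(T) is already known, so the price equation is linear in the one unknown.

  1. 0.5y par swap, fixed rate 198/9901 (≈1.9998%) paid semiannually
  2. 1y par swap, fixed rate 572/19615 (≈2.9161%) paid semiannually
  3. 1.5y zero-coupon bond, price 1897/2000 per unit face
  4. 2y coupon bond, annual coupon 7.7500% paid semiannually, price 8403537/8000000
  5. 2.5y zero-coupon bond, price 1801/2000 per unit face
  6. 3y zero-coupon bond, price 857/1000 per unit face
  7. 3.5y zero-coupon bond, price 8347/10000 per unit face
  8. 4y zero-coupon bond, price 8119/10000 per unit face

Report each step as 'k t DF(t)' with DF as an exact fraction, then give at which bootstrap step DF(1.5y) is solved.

1 1/2 9901/10000
2 1 4857/5000
3 3/2 1897/2000
4 2 9027/10000
5 5/2 1801/2000
6 3 857/1000
7 7/2 8347/10000
8 4 8119/10000
DF(1.5y) is solved at step 3

step 1 [0.5y] swap r/2=99/9901: DF=(1 − 99/9901·(0))/(1+99/9901) = 9901/10000 ≈ 0.990100
step 2 [1y] swap r/2=286/19615: DF=(1 − 286/19615·(0.990100))/(1+286/19615) = 4857/5000 ≈ 0.971400
step 3 [1.5y] zero: DF = P = 1897/2000 ≈ 0.948500
step 4 [2y] bond c/2=31/800: DF=(8403537/8000000 − 31/800·(0.990100+0.971400+0.948500))/(1+31/800) = 9027/10000 ≈ 0.902700
step 5 [2.5y] zero: DF = P = 1801/2000 ≈ 0.900500
step 6 [3y] zero: DF = P = 857/1000 ≈ 0.857000
step 7 [3.5y] zero: DF = P = 8347/10000 ≈ 0.834700
step 8 [4y] zero: DF = P = 8119/10000 ≈ 0.811900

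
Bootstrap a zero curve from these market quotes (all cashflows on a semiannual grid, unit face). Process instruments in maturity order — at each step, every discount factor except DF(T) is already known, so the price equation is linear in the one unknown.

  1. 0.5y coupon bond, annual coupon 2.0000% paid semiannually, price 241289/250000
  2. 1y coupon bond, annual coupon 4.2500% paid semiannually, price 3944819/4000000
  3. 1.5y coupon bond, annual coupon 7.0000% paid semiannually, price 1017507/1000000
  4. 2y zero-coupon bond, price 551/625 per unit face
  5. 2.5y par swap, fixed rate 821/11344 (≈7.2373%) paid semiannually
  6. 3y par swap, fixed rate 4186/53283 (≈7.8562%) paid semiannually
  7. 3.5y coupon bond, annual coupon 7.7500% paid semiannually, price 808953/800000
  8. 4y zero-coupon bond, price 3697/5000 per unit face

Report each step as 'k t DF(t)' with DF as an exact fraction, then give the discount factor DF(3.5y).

1 1/2 2389/2500
2 1 4729/5000
3 3/2 2297/2500
4 2 551/625
5 5/2 4179/5000
6 3 7907/10000
7 7/2 7747/10000
8 4 3697/5000
DF(3.5y) = 7747/10000 ≈ 0.774700

step 1 [0.5y] bond c/2=1/100: DF=(241289/250000 − 1/100·(0))/(1+1/100) = 2389/2500 ≈ 0.955600
step 2 [1y] bond c/2=17/800: DF=(3944819/4000000 − 17/800·(0.955600))/(1+17/800) = 4729/5000 ≈ 0.945800
step 3 [1.5y] bond c/2=7/200: DF=(1017507/1000000 − 7/200·(0.955600+0.945800))/(1+7/200) = 2297/2500 ≈ 0.918800
step 4 [2y] zero: DF = P = 551/625 ≈ 0.881600
step 5 [2.5y] swap r/2=821/22688: DF=(1 − 821/22688·(0.955600+0.945800+0.918800+0.881600))/(1+821/22688) = 4179/5000 ≈ 0.835800
step 6 [3y] swap r/2=2093/53283: DF=(1 − 2093/53283·(0.955600+0.945800+0.918800+0.881600+0.835800))/(1+2093/53283) = 7907/10000 ≈ 0.790700
step 7 [3.5y] bond c/2=31/800: DF=(808953/800000 − 31/800·(0.955600+0.945800+0.918800+0.881600+0.835800+0.790700))/(1+31/800) = 7747/10000 ≈ 0.774700
step 8 [4y] zero: DF = P = 3697/5000 ≈ 0.739400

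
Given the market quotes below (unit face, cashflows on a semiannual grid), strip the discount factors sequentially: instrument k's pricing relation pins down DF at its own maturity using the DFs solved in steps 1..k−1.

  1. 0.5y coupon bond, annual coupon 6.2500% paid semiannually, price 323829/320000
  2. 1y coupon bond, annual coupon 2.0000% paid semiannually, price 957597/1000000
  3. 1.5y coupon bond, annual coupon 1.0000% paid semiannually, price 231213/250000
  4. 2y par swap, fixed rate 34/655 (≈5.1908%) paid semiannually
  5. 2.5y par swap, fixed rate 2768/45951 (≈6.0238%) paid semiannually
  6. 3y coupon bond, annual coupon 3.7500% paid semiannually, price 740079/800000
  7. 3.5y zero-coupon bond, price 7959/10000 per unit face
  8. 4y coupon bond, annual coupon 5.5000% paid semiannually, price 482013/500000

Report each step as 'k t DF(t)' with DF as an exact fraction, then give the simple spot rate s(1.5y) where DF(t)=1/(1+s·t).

step 1 [0.5y] bond c/2=1/32: DF=(323829/320000 − 1/32·(0))/(1+1/32) = 9813/10000 ≈ 0.981300
step 2 [1y] bond c/2=1/100: DF=(957597/1000000 − 1/100·(0.981300))/(1+1/100) = 1173/1250 ≈ 0.938400
step 3 [1.5y] bond c/2=1/200: DF=(231213/250000 − 1/200·(0.981300+0.938400))/(1+1/200) = 9107/10000 ≈ 0.910700
step 4 [2y] swap r/2=17/655: DF=(1 − 17/655·(0.981300+0.938400+0.910700))/(1+17/655) = 9031/10000 ≈ 0.903100
step 5 [2.5y] swap r/2=1384/45951: DF=(1 − 1384/45951·(0.981300+0.938400+0.910700+0.903100))/(1+1384/45951) = 1077/1250 ≈ 0.861600
step 6 [3y] bond c/2=3/160: DF=(740079/800000 − 3/160·(0.981300+0.938400+0.910700+0.903100+0.861600))/(1+3/160) = 1647/2000 ≈ 0.823500
step 7 [3.5y] zero: DF = P = 7959/10000 ≈ 0.795900
step 8 [4y] bond c/2=11/400: DF=(482013/500000 − 11/400·(0.981300+0.938400+0.910700+0.903100+0.861600+0.823500+0.795900))/(1+11/400) = 7719/10000 ≈ 0.771900

1 1/2 9813/10000
2 1 1173/1250
3 3/2 9107/10000
4 2 9031/10000
5 5/2 1077/1250
6 3 1647/2000
7 7/2 7959/10000
8 4 7719/10000
s(1.5y) = (1/(9107/10000) − 1)/(3/2) = 1786/27321 ≈ 6.5371%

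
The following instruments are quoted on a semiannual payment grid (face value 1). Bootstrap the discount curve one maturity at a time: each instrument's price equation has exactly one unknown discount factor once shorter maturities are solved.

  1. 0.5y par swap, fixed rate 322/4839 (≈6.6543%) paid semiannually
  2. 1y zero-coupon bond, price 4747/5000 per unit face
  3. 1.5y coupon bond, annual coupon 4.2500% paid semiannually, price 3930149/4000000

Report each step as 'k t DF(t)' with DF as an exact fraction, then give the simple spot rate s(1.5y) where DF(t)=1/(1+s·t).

step 1 [0.5y] swap r/2=161/4839: DF=(1 − 161/4839·(0))/(1+161/4839) = 4839/5000 ≈ 0.967800
step 2 [1y] zero: DF = P = 4747/5000 ≈ 0.949400
step 3 [1.5y] bond c/2=17/800: DF=(3930149/4000000 − 17/800·(0.967800+0.949400))/(1+17/800) = 4611/5000 ≈ 0.922200

1 1/2 4839/5000
2 1 4747/5000
3 3/2 4611/5000
s(1.5y) = (1/(4611/5000) − 1)/(3/2) = 778/13833 ≈ 5.6242%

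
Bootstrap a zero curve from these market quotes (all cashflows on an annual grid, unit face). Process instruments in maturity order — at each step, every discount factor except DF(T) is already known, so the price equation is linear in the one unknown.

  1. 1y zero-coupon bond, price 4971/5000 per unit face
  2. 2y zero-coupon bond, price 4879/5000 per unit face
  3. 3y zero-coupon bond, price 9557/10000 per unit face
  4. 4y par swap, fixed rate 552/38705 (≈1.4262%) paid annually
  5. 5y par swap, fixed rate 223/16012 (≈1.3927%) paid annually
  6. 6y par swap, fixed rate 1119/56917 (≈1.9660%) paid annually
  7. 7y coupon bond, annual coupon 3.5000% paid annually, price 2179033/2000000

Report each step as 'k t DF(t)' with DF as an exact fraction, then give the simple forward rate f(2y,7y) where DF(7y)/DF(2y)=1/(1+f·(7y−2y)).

1 1 4971/5000
2 2 4879/5000
3 3 9557/10000
4 4 1181/1250
5 5 9331/10000
6 6 8881/10000
7 7 4301/5000
f(2y,7y) = ((4879/5000)/(4301/5000) − 1)/(5) = 34/1265 ≈ 2.6877%

step 1 [1y] zero: DF = P = 4971/5000 ≈ 0.994200
step 2 [2y] zero: DF = P = 4879/5000 ≈ 0.975800
step 3 [3y] zero: DF = P = 9557/10000 ≈ 0.955700
step 4 [4y] swap r/1=552/38705: DF=(1 − 552/38705·(0.994200+0.975800+0.955700))/(1+552/38705) = 1181/1250 ≈ 0.944800
step 5 [5y] swap r/1=223/16012: DF=(1 − 223/16012·(0.994200+0.975800+0.955700+0.944800))/(1+223/16012) = 9331/10000 ≈ 0.933100
step 6 [6y] swap r/1=1119/56917: DF=(1 − 1119/56917·(0.994200+0.975800+0.955700+0.944800+0.933100))/(1+1119/56917) = 8881/10000 ≈ 0.888100
step 7 [7y] bond c/1=7/200: DF=(2179033/2000000 − 7/200·(0.994200+0.975800+0.955700+0.944800+0.933100+0.888100))/(1+7/200) = 4301/5000 ≈ 0.860200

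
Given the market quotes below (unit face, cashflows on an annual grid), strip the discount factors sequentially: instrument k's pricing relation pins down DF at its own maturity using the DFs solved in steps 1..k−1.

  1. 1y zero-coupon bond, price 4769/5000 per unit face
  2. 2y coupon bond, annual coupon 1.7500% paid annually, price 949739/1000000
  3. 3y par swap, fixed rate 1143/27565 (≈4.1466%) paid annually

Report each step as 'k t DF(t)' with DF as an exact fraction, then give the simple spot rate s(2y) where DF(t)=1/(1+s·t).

step 1 [1y] zero: DF = P = 4769/5000 ≈ 0.953800
step 2 [2y] bond c/1=7/400: DF=(949739/1000000 − 7/400·(0.953800))/(1+7/400) = 917/1000 ≈ 0.917000
step 3 [3y] swap r/1=1143/27565: DF=(1 − 1143/27565·(0.953800+0.917000))/(1+1143/27565) = 8857/10000 ≈ 0.885700

1 1 4769/5000
2 2 917/1000
3 3 8857/10000
s(2y) = (1/(917/1000) − 1)/(2) = 83/1834 ≈ 4.5256%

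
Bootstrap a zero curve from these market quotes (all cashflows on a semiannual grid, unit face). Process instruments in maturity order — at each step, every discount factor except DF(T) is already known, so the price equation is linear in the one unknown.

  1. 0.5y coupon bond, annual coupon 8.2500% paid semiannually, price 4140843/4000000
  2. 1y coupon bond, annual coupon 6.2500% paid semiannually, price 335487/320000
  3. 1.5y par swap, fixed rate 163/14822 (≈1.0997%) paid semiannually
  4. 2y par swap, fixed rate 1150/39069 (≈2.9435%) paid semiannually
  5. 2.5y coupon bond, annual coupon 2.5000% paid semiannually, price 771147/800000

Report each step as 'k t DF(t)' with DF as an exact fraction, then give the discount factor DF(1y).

step 1 [0.5y] bond c/2=33/800: DF=(4140843/4000000 − 33/800·(0))/(1+33/800) = 4971/5000 ≈ 0.994200
step 2 [1y] bond c/2=1/32: DF=(335487/320000 − 1/32·(0.994200))/(1+1/32) = 1973/2000 ≈ 0.986500
step 3 [1.5y] swap r/2=163/29644: DF=(1 − 163/29644·(0.994200+0.986500))/(1+163/29644) = 9837/10000 ≈ 0.983700
step 4 [2y] swap r/2=575/39069: DF=(1 − 575/39069·(0.994200+0.986500+0.983700))/(1+575/39069) = 377/400 ≈ 0.942500
step 5 [2.5y] bond c/2=1/80: DF=(771147/800000 − 1/80·(0.994200+0.986500+0.983700+0.942500))/(1+1/80) = 4519/5000 ≈ 0.903800

1 1/2 4971/5000
2 1 1973/2000
3 3/2 9837/10000
4 2 377/400
5 5/2 4519/5000
DF(1y) = 1973/2000 ≈ 0.986500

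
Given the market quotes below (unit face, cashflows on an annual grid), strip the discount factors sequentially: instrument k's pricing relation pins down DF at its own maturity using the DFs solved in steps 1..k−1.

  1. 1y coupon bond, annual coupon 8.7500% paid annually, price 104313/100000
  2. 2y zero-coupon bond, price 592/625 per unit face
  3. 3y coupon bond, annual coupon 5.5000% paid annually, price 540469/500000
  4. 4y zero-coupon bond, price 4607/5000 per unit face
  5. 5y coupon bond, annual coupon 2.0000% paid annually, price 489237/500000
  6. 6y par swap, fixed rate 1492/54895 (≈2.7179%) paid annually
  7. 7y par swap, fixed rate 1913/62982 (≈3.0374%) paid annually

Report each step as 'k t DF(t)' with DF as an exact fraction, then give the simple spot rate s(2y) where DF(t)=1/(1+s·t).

1 1 1199/1250
2 2 592/625
3 3 2313/2500
4 4 4607/5000
5 5 8857/10000
6 6 2127/2500
7 7 8087/10000
s(2y) = (1/(592/625) − 1)/(2) = 33/1184 ≈ 2.7872%

step 1 [1y] bond c/1=7/80: DF=(104313/100000 − 7/80·(0))/(1+7/80) = 1199/1250 ≈ 0.959200
step 2 [2y] zero: DF = P = 592/625 ≈ 0.947200
step 3 [3y] bond c/1=11/200: DF=(540469/500000 − 11/200·(0.959200+0.947200))/(1+11/200) = 2313/2500 ≈ 0.925200
step 4 [4y] zero: DF = P = 4607/5000 ≈ 0.921400
step 5 [5y] bond c/1=1/50: DF=(489237/500000 − 1/50·(0.959200+0.947200+0.925200+0.921400))/(1+1/50) = 8857/10000 ≈ 0.885700
step 6 [6y] swap r/1=1492/54895: DF=(1 − 1492/54895·(0.959200+0.947200+0.925200+0.921400+0.885700))/(1+1492/54895) = 2127/2500 ≈ 0.850800
step 7 [7y] swap r/1=1913/62982: DF=(1 − 1913/62982·(0.959200+0.947200+0.925200+0.921400+0.885700+0.850800))/(1+1913/62982) = 8087/10000 ≈ 0.808700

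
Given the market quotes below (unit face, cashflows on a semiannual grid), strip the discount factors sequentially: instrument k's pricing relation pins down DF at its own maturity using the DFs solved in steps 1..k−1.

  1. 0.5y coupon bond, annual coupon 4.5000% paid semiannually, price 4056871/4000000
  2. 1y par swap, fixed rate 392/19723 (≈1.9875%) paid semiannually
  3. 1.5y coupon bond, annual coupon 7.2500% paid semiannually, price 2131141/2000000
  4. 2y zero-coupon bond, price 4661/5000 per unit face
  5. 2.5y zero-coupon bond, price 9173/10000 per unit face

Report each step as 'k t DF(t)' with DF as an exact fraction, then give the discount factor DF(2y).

step 1 [0.5y] bond c/2=9/400: DF=(4056871/4000000 − 9/400·(0))/(1+9/400) = 9919/10000 ≈ 0.991900
step 2 [1y] swap r/2=196/19723: DF=(1 − 196/19723·(0.991900))/(1+196/19723) = 2451/2500 ≈ 0.980400
step 3 [1.5y] bond c/2=29/800: DF=(2131141/2000000 − 29/800·(0.991900+0.980400))/(1+29/800) = 9593/10000 ≈ 0.959300
step 4 [2y] zero: DF = P = 4661/5000 ≈ 0.932200
step 5 [2.5y] zero: DF = P = 9173/10000 ≈ 0.917300

1 1/2 9919/10000
2 1 2451/2500
3 3/2 9593/10000
4 2 4661/5000
5 5/2 9173/10000
DF(2y) = 4661/5000 ≈ 0.932200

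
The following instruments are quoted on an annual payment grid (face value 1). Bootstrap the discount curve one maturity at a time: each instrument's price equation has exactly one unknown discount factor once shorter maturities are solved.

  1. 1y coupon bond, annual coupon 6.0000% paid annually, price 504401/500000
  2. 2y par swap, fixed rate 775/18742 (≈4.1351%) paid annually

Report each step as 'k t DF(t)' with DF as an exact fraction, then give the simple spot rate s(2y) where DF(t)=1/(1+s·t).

step 1 [1y] bond c/1=3/50: DF=(504401/500000 − 3/50·(0))/(1+3/50) = 9517/10000 ≈ 0.951700
step 2 [2y] swap r/1=775/18742: DF=(1 − 775/18742·(0.951700))/(1+775/18742) = 369/400 ≈ 0.922500

1 1 9517/10000
2 2 369/400
s(2y) = (1/(369/400) − 1)/(2) = 31/738 ≈ 4.2005%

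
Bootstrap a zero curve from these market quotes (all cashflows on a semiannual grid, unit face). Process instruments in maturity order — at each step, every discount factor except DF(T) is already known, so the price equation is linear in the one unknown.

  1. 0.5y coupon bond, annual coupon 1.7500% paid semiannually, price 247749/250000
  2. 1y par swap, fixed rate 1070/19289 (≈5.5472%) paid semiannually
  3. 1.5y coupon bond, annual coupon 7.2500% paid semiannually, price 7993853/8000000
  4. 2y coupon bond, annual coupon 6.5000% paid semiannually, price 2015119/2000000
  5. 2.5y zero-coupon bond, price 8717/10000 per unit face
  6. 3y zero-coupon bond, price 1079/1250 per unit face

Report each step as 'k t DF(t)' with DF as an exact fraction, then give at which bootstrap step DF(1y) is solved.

1 1/2 614/625
2 1 1893/2000
3 3/2 1121/1250
4 2 8869/10000
5 5/2 8717/10000
6 3 1079/1250
DF(1y) is solved at step 2

step 1 [0.5y] bond c/2=7/800: DF=(247749/250000 − 7/800·(0))/(1+7/800) = 614/625 ≈ 0.982400
step 2 [1y] swap r/2=535/19289: DF=(1 − 535/19289·(0.982400))/(1+535/19289) = 1893/2000 ≈ 0.946500
step 3 [1.5y] bond c/2=29/800: DF=(7993853/8000000 − 29/800·(0.982400+0.946500))/(1+29/800) = 1121/1250 ≈ 0.896800
step 4 [2y] bond c/2=13/400: DF=(2015119/2000000 − 13/400·(0.982400+0.946500+0.896800))/(1+13/400) = 8869/10000 ≈ 0.886900
step 5 [2.5y] zero: DF = P = 8717/10000 ≈ 0.871700
step 6 [3y] zero: DF = P = 1079/1250 ≈ 0.863200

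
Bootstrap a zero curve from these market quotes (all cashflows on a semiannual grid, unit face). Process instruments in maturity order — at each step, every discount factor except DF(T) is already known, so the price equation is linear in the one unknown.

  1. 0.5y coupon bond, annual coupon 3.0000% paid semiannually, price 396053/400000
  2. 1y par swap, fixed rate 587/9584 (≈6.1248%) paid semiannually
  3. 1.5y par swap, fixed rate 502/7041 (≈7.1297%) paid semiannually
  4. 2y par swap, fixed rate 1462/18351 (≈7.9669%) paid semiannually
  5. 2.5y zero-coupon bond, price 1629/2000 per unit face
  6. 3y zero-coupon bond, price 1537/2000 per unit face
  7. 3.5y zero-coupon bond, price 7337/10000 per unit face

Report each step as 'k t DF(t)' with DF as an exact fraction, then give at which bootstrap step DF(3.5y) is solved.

1 1/2 1951/2000
2 1 9413/10000
3 3/2 2249/2500
4 2 4269/5000
5 5/2 1629/2000
6 3 1537/2000
7 7/2 7337/10000
DF(3.5y) is solved at step 7

step 1 [0.5y] bond c/2=3/200: DF=(396053/400000 − 3/200·(0))/(1+3/200) = 1951/2000 ≈ 0.975500
step 2 [1y] swap r/2=587/19168: DF=(1 − 587/19168·(0.975500))/(1+587/19168) = 9413/10000 ≈ 0.941300
step 3 [1.5y] swap r/2=251/7041: DF=(1 − 251/7041·(0.975500+0.941300))/(1+251/7041) = 2249/2500 ≈ 0.899600
step 4 [2y] swap r/2=731/18351: DF=(1 − 731/18351·(0.975500+0.941300+0.899600))/(1+731/18351) = 4269/5000 ≈ 0.853800
step 5 [2.5y] zero: DF = P = 1629/2000 ≈ 0.814500
step 6 [3y] zero: DF = P = 1537/2000 ≈ 0.768500
step 7 [3.5y] zero: DF = P = 7337/10000 ≈ 0.733700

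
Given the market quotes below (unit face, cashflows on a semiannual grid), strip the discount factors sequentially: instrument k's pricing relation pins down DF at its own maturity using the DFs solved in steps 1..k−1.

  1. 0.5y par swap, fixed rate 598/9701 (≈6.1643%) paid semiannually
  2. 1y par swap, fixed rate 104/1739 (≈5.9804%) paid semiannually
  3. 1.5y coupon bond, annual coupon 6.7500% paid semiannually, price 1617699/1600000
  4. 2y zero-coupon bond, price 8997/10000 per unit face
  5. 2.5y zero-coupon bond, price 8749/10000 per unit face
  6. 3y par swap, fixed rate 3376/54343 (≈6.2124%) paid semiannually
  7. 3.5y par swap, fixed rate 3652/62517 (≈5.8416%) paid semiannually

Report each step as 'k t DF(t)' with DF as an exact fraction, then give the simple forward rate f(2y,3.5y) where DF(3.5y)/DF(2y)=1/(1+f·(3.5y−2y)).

step 1 [0.5y] swap r/2=299/9701: DF=(1 − 299/9701·(0))/(1+299/9701) = 9701/10000 ≈ 0.970100
step 2 [1y] swap r/2=52/1739: DF=(1 − 52/1739·(0.970100))/(1+52/1739) = 2357/2500 ≈ 0.942800
step 3 [1.5y] bond c/2=27/800: DF=(1617699/1600000 − 27/800·(0.970100+0.942800))/(1+27/800) = 2289/2500 ≈ 0.915600
step 4 [2y] zero: DF = P = 8997/10000 ≈ 0.899700
step 5 [2.5y] zero: DF = P = 8749/10000 ≈ 0.874900
step 6 [3y] swap r/2=1688/54343: DF=(1 − 1688/54343·(0.970100+0.942800+0.915600+0.899700+0.874900))/(1+1688/54343) = 1039/1250 ≈ 0.831200
step 7 [3.5y] swap r/2=1826/62517: DF=(1 − 1826/62517·(0.970100+0.942800+0.915600+0.899700+0.874900+0.831200))/(1+1826/62517) = 4087/5000 ≈ 0.817400

1 1/2 9701/10000
2 1 2357/2500
3 3/2 2289/2500
4 2 8997/10000
5 5/2 8749/10000
6 3 1039/1250
7 7/2 4087/5000
f(2y,3.5y) = ((8997/10000)/(4087/5000) − 1)/(3/2) = 823/12261 ≈ 6.7123%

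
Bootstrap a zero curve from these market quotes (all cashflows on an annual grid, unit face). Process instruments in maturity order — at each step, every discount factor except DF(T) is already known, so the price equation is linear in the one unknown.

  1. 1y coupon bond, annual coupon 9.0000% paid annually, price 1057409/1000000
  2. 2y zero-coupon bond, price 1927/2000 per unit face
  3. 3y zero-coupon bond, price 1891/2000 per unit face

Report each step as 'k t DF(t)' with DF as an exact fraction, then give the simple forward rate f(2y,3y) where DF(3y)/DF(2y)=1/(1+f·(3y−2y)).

step 1 [1y] bond c/1=9/100: DF=(1057409/1000000 − 9/100·(0))/(1+9/100) = 9701/10000 ≈ 0.970100
step 2 [2y] zero: DF = P = 1927/2000 ≈ 0.963500
step 3 [3y] zero: DF = P = 1891/2000 ≈ 0.945500

1 1 9701/10000
2 2 1927/2000
3 3 1891/2000
f(2y,3y) = ((1927/2000)/(1891/2000) − 1)/(1) = 36/1891 ≈ 1.9038%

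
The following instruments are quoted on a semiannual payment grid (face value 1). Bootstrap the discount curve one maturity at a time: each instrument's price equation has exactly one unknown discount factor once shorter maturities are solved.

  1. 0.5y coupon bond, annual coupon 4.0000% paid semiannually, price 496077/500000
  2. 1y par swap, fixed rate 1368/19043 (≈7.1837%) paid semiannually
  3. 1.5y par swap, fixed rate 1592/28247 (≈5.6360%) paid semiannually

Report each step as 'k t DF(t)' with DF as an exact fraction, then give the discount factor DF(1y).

step 1 [0.5y] bond c/2=1/50: DF=(496077/500000 − 1/50·(0))/(1+1/50) = 9727/10000 ≈ 0.972700
step 2 [1y] swap r/2=684/19043: DF=(1 − 684/19043·(0.972700))/(1+684/19043) = 2329/2500 ≈ 0.931600
step 3 [1.5y] swap r/2=796/28247: DF=(1 − 796/28247·(0.972700+0.931600))/(1+796/28247) = 2301/2500 ≈ 0.920400

1 1/2 9727/10000
2 1 2329/2500
3 3/2 2301/2500
DF(1y) = 2329/2500 ≈ 0.931600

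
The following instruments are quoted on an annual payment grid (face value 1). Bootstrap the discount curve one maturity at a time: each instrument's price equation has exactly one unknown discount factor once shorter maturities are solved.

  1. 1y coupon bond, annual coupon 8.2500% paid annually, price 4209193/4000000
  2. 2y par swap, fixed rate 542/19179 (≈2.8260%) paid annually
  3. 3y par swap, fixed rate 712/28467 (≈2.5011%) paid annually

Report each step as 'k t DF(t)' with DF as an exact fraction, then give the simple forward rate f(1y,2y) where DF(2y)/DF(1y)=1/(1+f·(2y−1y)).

1 1 9721/10000
2 2 4729/5000
3 3 1161/1250
f(1y,2y) = ((9721/10000)/(4729/5000) − 1)/(1) = 263/9458 ≈ 2.7807%

step 1 [1y] bond c/1=33/400: DF=(4209193/4000000 − 33/400·(0))/(1+33/400) = 9721/10000 ≈ 0.972100
step 2 [2y] swap r/1=542/19179: DF=(1 − 542/19179·(0.972100))/(1+542/19179) = 4729/5000 ≈ 0.945800
step 3 [3y] swap r/1=712/28467: DF=(1 − 712/28467·(0.972100+0.945800))/(1+712/28467) = 1161/1250 ≈ 0.928800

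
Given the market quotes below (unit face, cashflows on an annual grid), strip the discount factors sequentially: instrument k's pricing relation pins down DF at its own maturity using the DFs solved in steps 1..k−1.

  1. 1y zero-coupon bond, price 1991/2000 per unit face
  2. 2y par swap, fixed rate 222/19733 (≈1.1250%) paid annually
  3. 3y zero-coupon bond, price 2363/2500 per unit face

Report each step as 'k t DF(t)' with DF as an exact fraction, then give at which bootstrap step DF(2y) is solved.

1 1 1991/2000
2 2 4889/5000
3 3 2363/2500
DF(2y) is solved at step 2

step 1 [1y] zero: DF = P = 1991/2000 ≈ 0.995500
step 2 [2y] swap r/1=222/19733: DF=(1 − 222/19733·(0.995500))/(1+222/19733) = 4889/5000 ≈ 0.977800
step 3 [3y] zero: DF = P = 2363/2500 ≈ 0.945200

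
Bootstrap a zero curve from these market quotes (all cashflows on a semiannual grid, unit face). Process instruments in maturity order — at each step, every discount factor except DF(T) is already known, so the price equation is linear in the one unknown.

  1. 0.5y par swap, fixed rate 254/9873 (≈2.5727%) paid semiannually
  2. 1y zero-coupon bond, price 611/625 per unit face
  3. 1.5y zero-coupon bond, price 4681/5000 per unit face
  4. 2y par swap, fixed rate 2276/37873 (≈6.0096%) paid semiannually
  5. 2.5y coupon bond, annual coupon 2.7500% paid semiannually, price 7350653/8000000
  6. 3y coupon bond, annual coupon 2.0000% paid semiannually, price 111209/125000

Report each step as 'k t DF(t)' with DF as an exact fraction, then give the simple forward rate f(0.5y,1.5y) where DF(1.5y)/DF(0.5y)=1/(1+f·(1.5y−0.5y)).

step 1 [0.5y] swap r/2=127/9873: DF=(1 − 127/9873·(0))/(1+127/9873) = 9873/10000 ≈ 0.987300
step 2 [1y] zero: DF = P = 611/625 ≈ 0.977600
step 3 [1.5y] zero: DF = P = 4681/5000 ≈ 0.936200
step 4 [2y] swap r/2=1138/37873: DF=(1 − 1138/37873·(0.987300+0.977600+0.936200))/(1+1138/37873) = 4431/5000 ≈ 0.886200
step 5 [2.5y] bond c/2=11/800: DF=(7350653/8000000 − 11/800·(0.987300+0.977600+0.936200+0.886200))/(1+11/800) = 171/200 ≈ 0.855000
step 6 [3y] bond c/2=1/100: DF=(111209/125000 − 1/100·(0.987300+0.977600+0.936200+0.886200+0.855000))/(1+1/100) = 8349/10000 ≈ 0.834900

1 1/2 9873/10000
2 1 611/625
3 3/2 4681/5000
4 2 4431/5000
5 5/2 171/200
6 3 8349/10000
f(0.5y,1.5y) = ((9873/10000)/(4681/5000) − 1)/(1) = 511/9362 ≈ 5.4582%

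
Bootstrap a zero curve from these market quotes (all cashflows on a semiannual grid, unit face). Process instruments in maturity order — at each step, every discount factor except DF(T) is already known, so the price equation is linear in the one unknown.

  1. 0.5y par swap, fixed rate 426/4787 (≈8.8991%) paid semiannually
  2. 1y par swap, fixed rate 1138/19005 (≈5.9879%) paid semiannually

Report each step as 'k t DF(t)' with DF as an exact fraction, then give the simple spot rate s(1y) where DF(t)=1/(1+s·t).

1 1/2 4787/5000
2 1 9431/10000
s(1y) = (1/(9431/10000) − 1)/(1) = 569/9431 ≈ 6.0333%

step 1 [0.5y] swap r/2=213/4787: DF=(1 − 213/4787·(0))/(1+213/4787) = 4787/5000 ≈ 0.957400
step 2 [1y] swap r/2=569/19005: DF=(1 − 569/19005·(0.957400))/(1+569/19005) = 9431/10000 ≈ 0.943100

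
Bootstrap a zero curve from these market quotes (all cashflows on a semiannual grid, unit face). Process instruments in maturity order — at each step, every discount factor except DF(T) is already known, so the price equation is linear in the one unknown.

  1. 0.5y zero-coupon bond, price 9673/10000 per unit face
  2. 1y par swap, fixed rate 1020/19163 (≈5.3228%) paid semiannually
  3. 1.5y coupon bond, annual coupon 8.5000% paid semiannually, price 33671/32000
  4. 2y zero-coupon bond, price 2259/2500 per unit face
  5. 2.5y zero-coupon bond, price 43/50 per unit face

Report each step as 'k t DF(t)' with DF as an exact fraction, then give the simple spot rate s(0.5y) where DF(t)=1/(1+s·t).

step 1 [0.5y] zero: DF = P = 9673/10000 ≈ 0.967300
step 2 [1y] swap r/2=510/19163: DF=(1 − 510/19163·(0.967300))/(1+510/19163) = 949/1000 ≈ 0.949000
step 3 [1.5y] bond c/2=17/400: DF=(33671/32000 − 17/400·(0.967300+0.949000))/(1+17/400) = 582/625 ≈ 0.931200
step 4 [2y] zero: DF = P = 2259/2500 ≈ 0.903600
step 5 [2.5y] zero: DF = P = 43/50 ≈ 0.860000

1 1/2 9673/10000
2 1 949/1000
3 3/2 582/625
4 2 2259/2500
5 5/2 43/50
s(0.5y) = (1/(9673/10000) − 1)/(1/2) = 654/9673 ≈ 6.7611%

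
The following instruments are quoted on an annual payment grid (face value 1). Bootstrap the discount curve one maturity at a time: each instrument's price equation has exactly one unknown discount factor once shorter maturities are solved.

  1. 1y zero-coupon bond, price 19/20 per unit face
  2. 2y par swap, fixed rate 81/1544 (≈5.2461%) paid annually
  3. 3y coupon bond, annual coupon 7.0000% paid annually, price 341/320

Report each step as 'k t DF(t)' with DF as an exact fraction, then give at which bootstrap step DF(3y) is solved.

step 1 [1y] zero: DF = P = 19/20 ≈ 0.950000
step 2 [2y] swap r/1=81/1544: DF=(1 − 81/1544·(0.950000))/(1+81/1544) = 2257/2500 ≈ 0.902800
step 3 [3y] bond c/1=7/100: DF=(341/320 − 7/100·(0.950000+0.902800))/(1+7/100) = 8747/10000 ≈ 0.874700

1 1 19/20
2 2 2257/2500
3 3 8747/10000
DF(3y) is solved at step 3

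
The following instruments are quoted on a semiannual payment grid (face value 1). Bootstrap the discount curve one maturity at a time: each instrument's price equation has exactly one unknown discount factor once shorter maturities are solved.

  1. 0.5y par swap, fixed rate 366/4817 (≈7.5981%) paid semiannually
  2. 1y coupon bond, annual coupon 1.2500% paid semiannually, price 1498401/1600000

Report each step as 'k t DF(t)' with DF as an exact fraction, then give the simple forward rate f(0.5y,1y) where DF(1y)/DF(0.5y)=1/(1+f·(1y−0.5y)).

step 1 [0.5y] swap r/2=183/4817: DF=(1 − 183/4817·(0))/(1+183/4817) = 4817/5000 ≈ 0.963400
step 2 [1y] bond c/2=1/160: DF=(1498401/1600000 − 1/160·(0.963400))/(1+1/160) = 9247/10000 ≈ 0.924700

1 1/2 4817/5000
2 1 9247/10000
f(0.5y,1y) = ((4817/5000)/(9247/10000) − 1)/(1/2) = 774/9247 ≈ 8.3703%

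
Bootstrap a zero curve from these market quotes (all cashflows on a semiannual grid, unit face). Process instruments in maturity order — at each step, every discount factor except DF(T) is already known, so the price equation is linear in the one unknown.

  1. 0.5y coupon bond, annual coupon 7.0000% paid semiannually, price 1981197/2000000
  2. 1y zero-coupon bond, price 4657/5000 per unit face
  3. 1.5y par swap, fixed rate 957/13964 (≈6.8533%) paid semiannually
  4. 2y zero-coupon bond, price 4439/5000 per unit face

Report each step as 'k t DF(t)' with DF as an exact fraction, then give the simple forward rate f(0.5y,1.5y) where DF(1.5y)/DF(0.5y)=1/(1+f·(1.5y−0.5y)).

1 1/2 9571/10000
2 1 4657/5000
3 3/2 9043/10000
4 2 4439/5000
f(0.5y,1.5y) = ((9571/10000)/(9043/10000) − 1)/(1) = 528/9043 ≈ 5.8388%

step 1 [0.5y] bond c/2=7/200: DF=(1981197/2000000 − 7/200·(0))/(1+7/200) = 9571/10000 ≈ 0.957100
step 2 [1y] zero: DF = P = 4657/5000 ≈ 0.931400
step 3 [1.5y] swap r/2=957/27928: DF=(1 − 957/27928·(0.957100+0.931400))/(1+957/27928) = 9043/10000 ≈ 0.904300
step 4 [2y] zero: DF = P = 4439/5000 ≈ 0.887800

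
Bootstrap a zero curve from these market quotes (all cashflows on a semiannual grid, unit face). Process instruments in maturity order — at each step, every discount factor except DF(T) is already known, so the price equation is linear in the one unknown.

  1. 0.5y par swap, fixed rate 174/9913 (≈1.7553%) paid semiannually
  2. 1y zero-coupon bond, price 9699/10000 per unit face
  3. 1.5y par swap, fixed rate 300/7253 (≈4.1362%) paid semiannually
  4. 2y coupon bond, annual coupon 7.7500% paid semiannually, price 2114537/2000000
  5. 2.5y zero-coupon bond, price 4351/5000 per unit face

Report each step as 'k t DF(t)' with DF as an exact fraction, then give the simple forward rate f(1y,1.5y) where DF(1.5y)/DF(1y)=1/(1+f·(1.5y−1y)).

step 1 [0.5y] swap r/2=87/9913: DF=(1 − 87/9913·(0))/(1+87/9913) = 9913/10000 ≈ 0.991300
step 2 [1y] zero: DF = P = 9699/10000 ≈ 0.969900
step 3 [1.5y] swap r/2=150/7253: DF=(1 − 150/7253·(0.991300+0.969900))/(1+150/7253) = 47/50 ≈ 0.940000
step 4 [2y] bond c/2=31/800: DF=(2114537/2000000 − 31/800·(0.991300+0.969900+0.940000))/(1+31/800) = 1137/1250 ≈ 0.909600
step 5 [2.5y] zero: DF = P = 4351/5000 ≈ 0.870200

1 1/2 9913/10000
2 1 9699/10000
3 3/2 47/50
4 2 1137/1250
5 5/2 4351/5000
f(1y,1.5y) = ((9699/10000)/(47/50) − 1)/(1/2) = 299/4700 ≈ 6.3617%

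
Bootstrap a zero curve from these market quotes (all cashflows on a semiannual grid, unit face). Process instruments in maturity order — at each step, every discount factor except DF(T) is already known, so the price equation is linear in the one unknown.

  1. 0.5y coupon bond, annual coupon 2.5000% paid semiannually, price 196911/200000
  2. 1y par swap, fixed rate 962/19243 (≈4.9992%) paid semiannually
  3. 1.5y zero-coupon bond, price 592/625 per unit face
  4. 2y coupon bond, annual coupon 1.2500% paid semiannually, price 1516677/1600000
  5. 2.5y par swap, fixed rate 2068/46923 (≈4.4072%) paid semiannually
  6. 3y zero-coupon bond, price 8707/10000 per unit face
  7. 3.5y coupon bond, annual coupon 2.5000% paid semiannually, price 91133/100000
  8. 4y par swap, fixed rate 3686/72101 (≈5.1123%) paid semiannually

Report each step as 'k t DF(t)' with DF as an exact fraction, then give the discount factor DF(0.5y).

step 1 [0.5y] bond c/2=1/80: DF=(196911/200000 − 1/80·(0))/(1+1/80) = 2431/2500 ≈ 0.972400
step 2 [1y] swap r/2=481/19243: DF=(1 − 481/19243·(0.972400))/(1+481/19243) = 9519/10000 ≈ 0.951900
step 3 [1.5y] zero: DF = P = 592/625 ≈ 0.947200
step 4 [2y] bond c/2=1/160: DF=(1516677/1600000 − 1/160·(0.972400+0.951900+0.947200))/(1+1/160) = 4621/5000 ≈ 0.924200
step 5 [2.5y] swap r/2=1034/46923: DF=(1 − 1034/46923·(0.972400+0.951900+0.947200+0.924200))/(1+1034/46923) = 4483/5000 ≈ 0.896600
step 6 [3y] zero: DF = P = 8707/10000 ≈ 0.870700
step 7 [3.5y] bond c/2=1/80: DF=(91133/100000 − 1/80·(0.972400+0.951900+0.947200+0.924200+0.896600+0.870700))/(1+1/80) = 4157/5000 ≈ 0.831400
step 8 [4y] swap r/2=1843/72101: DF=(1 − 1843/72101·(0.972400+0.951900+0.947200+0.924200+0.896600+0.870700+0.831400))/(1+1843/72101) = 8157/10000 ≈ 0.815700

1 1/2 2431/2500
2 1 9519/10000
3 3/2 592/625
4 2 4621/5000
5 5/2 4483/5000
6 3 8707/10000
7 7/2 4157/5000
8 4 8157/10000
DF(0.5y) = 2431/2500 ≈ 0.972400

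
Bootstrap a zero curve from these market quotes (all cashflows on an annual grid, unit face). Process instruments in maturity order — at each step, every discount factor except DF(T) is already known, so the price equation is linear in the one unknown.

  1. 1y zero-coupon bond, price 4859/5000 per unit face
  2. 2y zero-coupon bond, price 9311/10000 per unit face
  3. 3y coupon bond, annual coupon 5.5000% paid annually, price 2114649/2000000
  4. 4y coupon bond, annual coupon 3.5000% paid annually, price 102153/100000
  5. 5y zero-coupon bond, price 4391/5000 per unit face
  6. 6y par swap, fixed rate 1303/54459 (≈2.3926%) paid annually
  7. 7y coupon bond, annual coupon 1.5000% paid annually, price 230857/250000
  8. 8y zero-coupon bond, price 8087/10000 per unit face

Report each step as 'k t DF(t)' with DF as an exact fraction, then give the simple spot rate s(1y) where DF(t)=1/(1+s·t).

1 1 4859/5000
2 2 9311/10000
3 3 903/1000
4 4 8921/10000
5 5 4391/5000
6 6 8697/10000
7 7 8293/10000
8 8 8087/10000
s(1y) = (1/(4859/5000) − 1)/(1) = 141/4859 ≈ 2.9018%

step 1 [1y] zero: DF = P = 4859/5000 ≈ 0.971800
step 2 [2y] zero: DF = P = 9311/10000 ≈ 0.931100
step 3 [3y] bond c/1=11/200: DF=(2114649/2000000 − 11/200·(0.971800+0.931100))/(1+11/200) = 903/1000 ≈ 0.903000
step 4 [4y] bond c/1=7/200: DF=(102153/100000 − 7/200·(0.971800+0.931100+0.903000))/(1+7/200) = 8921/10000 ≈ 0.892100
step 5 [5y] zero: DF = P = 4391/5000 ≈ 0.878200
step 6 [6y] swap r/1=1303/54459: DF=(1 − 1303/54459·(0.971800+0.931100+0.903000+0.892100+0.878200))/(1+1303/54459) = 8697/10000 ≈ 0.869700
step 7 [7y] bond c/1=3/200: DF=(230857/250000 − 3/200·(0.971800+0.931100+0.903000+0.892100+0.878200+0.869700))/(1+3/200) = 8293/10000 ≈ 0.829300
step 8 [8y] zero: DF = P = 8087/10000 ≈ 0.808700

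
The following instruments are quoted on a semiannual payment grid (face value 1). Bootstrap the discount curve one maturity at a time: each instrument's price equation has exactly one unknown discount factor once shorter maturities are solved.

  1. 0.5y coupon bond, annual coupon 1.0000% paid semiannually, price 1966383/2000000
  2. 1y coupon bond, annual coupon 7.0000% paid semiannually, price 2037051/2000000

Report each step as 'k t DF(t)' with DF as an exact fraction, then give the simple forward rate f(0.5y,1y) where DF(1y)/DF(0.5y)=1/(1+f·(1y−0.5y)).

1 1/2 9783/10000
2 1 951/1000
f(0.5y,1y) = ((9783/10000)/(951/1000) − 1)/(1/2) = 91/1585 ≈ 5.7413%

step 1 [0.5y] bond c/2=1/200: DF=(1966383/2000000 − 1/200·(0))/(1+1/200) = 9783/10000 ≈ 0.978300
step 2 [1y] bond c/2=7/200: DF=(2037051/2000000 − 7/200·(0.978300))/(1+7/200) = 951/1000 ≈ 0.951000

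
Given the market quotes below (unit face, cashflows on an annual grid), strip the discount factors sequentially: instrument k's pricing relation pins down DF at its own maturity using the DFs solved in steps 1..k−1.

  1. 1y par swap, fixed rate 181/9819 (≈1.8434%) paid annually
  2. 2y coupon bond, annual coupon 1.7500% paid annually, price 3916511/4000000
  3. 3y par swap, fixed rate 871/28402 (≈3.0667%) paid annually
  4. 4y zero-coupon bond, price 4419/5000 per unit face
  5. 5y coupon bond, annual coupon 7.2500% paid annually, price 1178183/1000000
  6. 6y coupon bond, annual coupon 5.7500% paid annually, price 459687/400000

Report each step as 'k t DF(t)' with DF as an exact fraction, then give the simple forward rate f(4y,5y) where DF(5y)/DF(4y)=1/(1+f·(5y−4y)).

step 1 [1y] swap r/1=181/9819: DF=(1 − 181/9819·(0))/(1+181/9819) = 9819/10000 ≈ 0.981900
step 2 [2y] bond c/1=7/400: DF=(3916511/4000000 − 7/400·(0.981900))/(1+7/400) = 4727/5000 ≈ 0.945400
step 3 [3y] swap r/1=871/28402: DF=(1 − 871/28402·(0.981900+0.945400))/(1+871/28402) = 9129/10000 ≈ 0.912900
step 4 [4y] zero: DF = P = 4419/5000 ≈ 0.883800
step 5 [5y] bond c/1=29/400: DF=(1178183/1000000 − 29/400·(0.981900+0.945400+0.912900+0.883800))/(1+29/400) = 2117/2500 ≈ 0.846800
step 6 [6y] bond c/1=23/400: DF=(459687/400000 − 23/400·(0.981900+0.945400+0.912900+0.883800+0.846800))/(1+23/400) = 4191/5000 ≈ 0.838200

1 1 9819/10000
2 2 4727/5000
3 3 9129/10000
4 4 4419/5000
5 5 2117/2500
6 6 4191/5000
f(4y,5y) = ((4419/5000)/(2117/2500) − 1)/(1) = 185/4234 ≈ 4.3694%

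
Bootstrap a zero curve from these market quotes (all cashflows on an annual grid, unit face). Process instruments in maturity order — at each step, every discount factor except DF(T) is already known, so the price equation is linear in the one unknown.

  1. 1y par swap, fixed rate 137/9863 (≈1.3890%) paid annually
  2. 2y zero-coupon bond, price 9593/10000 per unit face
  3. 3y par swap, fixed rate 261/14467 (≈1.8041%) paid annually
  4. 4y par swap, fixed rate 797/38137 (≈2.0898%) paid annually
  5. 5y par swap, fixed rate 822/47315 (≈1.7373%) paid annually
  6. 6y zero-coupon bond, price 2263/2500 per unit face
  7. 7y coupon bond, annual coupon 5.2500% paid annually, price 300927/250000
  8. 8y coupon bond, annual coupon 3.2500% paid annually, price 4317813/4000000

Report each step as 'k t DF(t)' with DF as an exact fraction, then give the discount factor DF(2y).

step 1 [1y] swap r/1=137/9863: DF=(1 − 137/9863·(0))/(1+137/9863) = 9863/10000 ≈ 0.986300
step 2 [2y] zero: DF = P = 9593/10000 ≈ 0.959300
step 3 [3y] swap r/1=261/14467: DF=(1 − 261/14467·(0.986300+0.959300))/(1+261/14467) = 4739/5000 ≈ 0.947800
step 4 [4y] swap r/1=797/38137: DF=(1 − 797/38137·(0.986300+0.959300+0.947800))/(1+797/38137) = 9203/10000 ≈ 0.920300
step 5 [5y] swap r/1=822/47315: DF=(1 − 822/47315·(0.986300+0.959300+0.947800+0.920300))/(1+822/47315) = 4589/5000 ≈ 0.917800
step 6 [6y] zero: DF = P = 2263/2500 ≈ 0.905200
step 7 [7y] bond c/1=21/400: DF=(300927/250000 − 21/400·(0.986300+0.959300+0.947800+0.920300+0.917800+0.905200))/(1+21/400) = 69/80 ≈ 0.862500
step 8 [8y] bond c/1=13/400: DF=(4317813/4000000 − 13/400·(0.986300+0.959300+0.947800+0.920300+0.917800+0.905200+0.862500))/(1+13/400) = 8409/10000 ≈ 0.840900

1 1 9863/10000
2 2 9593/10000
3 3 4739/5000
4 4 9203/10000
5 5 4589/5000
6 6 2263/2500
7 7 69/80
8 8 8409/10000
DF(2y) = 9593/10000 ≈ 0.959300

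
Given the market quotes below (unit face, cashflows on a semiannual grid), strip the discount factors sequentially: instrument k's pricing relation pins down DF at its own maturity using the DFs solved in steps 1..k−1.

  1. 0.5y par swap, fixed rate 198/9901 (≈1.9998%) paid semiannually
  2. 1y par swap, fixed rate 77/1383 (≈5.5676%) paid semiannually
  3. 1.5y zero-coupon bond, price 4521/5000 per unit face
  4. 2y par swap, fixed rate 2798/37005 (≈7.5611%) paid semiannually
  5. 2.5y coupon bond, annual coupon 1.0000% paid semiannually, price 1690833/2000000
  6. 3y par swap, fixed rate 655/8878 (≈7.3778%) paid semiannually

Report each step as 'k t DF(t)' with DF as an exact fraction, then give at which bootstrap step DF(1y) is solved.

step 1 [0.5y] swap r/2=99/9901: DF=(1 − 99/9901·(0))/(1+99/9901) = 9901/10000 ≈ 0.990100
step 2 [1y] swap r/2=77/2766: DF=(1 − 77/2766·(0.990100))/(1+77/2766) = 9461/10000 ≈ 0.946100
step 3 [1.5y] zero: DF = P = 4521/5000 ≈ 0.904200
step 4 [2y] swap r/2=1399/37005: DF=(1 − 1399/37005·(0.990100+0.946100+0.904200))/(1+1399/37005) = 8601/10000 ≈ 0.860100
step 5 [2.5y] bond c/2=1/200: DF=(1690833/2000000 − 1/200·(0.990100+0.946100+0.904200+0.860100))/(1+1/200) = 2057/2500 ≈ 0.822800
step 6 [3y] swap r/2=655/17756: DF=(1 − 655/17756·(0.990100+0.946100+0.904200+0.860100+0.822800))/(1+655/17756) = 1607/2000 ≈ 0.803500

1 1/2 9901/10000
2 1 9461/10000
3 3/2 4521/5000
4 2 8601/10000
5 5/2 2057/2500
6 3 1607/2000
DF(1y) is solved at step 2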